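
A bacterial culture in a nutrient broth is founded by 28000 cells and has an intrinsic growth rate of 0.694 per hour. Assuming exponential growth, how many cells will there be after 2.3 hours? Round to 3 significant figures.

N(t) = N₀·e^(rt) = 28000 × e^(0.694×2.3) = 28000 × e^1.596.
e^1.596 ≈ 4.9342, so N ≈ 28000 × 4.9342 = 138159.

138000 cells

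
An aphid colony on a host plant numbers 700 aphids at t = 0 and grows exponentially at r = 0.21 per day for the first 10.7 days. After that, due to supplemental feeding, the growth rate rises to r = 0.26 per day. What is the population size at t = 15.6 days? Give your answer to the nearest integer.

Phase 1: N(10.7) = 700·e^(0.21×10.7) = 700·e^2.247 = 6621.52.
Phase 2 runs for 15.6 − 10.7 = 4.9 days at r = 0.26.
N(15.6) = 6621.52·e^(0.26×4.9) = 6621.52·e^1.274 = 23672.8.

23673 aphids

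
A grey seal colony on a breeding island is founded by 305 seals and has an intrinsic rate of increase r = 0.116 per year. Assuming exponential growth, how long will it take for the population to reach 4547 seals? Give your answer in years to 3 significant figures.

23.3 years

Set N₀·e^(rt) = 4547: e^(0.116·t) = 4547/305 = 14.908.
0.116·t = ln(14.908) = 2.7019, so t = 2.7019/0.116 = 23.292.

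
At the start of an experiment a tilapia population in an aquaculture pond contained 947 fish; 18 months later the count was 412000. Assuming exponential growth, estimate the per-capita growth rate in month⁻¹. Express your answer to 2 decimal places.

0.34 per month

From N(t) = N₀·e^(rt): e^(r·18) = 412000/947 = 435.06.
r·18 = ln(435.06) = 6.0755, so r = 6.0755/18 = 0.33753.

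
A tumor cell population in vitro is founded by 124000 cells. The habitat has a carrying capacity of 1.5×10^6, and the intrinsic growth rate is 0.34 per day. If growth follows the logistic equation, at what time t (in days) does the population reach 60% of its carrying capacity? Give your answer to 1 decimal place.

8.3 days

A = (K − N₀)/N₀ = (1.5×10^6 − 124000)/124000 = 11.097.
Solve 1.5×10^6/(1 + 11.097·e^(−0.34t)) = 900000: 1 + 11.097·e^(−0.34t) = 1.6667, so e^(−0.34t) = 0.0600775.
−0.34·t = ln(0.0600775) = -2.8121, so t = 2.8121/0.34 = 8.2709.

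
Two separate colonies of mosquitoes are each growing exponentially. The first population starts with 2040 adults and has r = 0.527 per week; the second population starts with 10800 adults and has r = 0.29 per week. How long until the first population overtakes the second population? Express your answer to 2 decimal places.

Set 2040·e^(0.527t) = 10800·e^(0.29t).
e^((0.527 − 0.29)t) = 10800/2040 → e^(0.237·t) = 5.2941.
0.237·t = ln(5.2941) = 1.6666, so t = 1.6666/0.237 = 7.0321.

7.03 weeks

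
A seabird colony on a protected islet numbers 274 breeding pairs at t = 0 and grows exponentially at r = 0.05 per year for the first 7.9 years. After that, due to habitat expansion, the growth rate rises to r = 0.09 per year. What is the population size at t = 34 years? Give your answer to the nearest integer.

Phase 1: N(7.9) = 274·e^(0.05×7.9) = 274·e^0.395 = 406.721.
Phase 2 runs for 34 − 7.9 = 26.1 years at r = 0.09.
N(34) = 406.721·e^(0.09×26.1) = 406.721·e^2.349 = 4260.44.

4260 breeding pairs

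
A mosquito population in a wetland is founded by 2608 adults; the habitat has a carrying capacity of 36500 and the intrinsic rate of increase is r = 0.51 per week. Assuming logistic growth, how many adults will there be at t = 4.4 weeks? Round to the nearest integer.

A = (K − N₀)/N₀ = (36500 − 2608)/2608 = 12.995.
N(t) = K/(1 + A·e^(−rt)) = 36500/(1 + 12.995×e^(−0.51×4.4)).
e^(−2.244) = 0.10603; denominator = 1 + 12.995×0.10603 = 2.3779.
N = 36500/2.3779 = 15349.4.

15349 adults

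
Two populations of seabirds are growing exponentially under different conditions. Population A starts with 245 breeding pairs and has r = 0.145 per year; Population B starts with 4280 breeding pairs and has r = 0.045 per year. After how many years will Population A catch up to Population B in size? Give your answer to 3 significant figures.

28.6 years

Set 245·e^(0.145t) = 4280·e^(0.045t).
e^((0.145 − 0.045)t) = 4280/245 → e^(0.1·t) = 17.469.
0.1·t = ln(17.469) = 2.8605, so t = 2.8605/0.1 = 28.605.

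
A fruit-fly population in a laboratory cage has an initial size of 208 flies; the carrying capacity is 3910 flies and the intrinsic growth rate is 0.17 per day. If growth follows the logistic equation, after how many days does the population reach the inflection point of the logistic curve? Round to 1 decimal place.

16.9 days

Logistic growth is fastest at N = K/2 = 1955.
A = (K − N₀)/N₀ = 17.798. Set K/(1 + A·e^(−rt)) = K/2 → A·e^(−rt) = 1.
e^(−0.17t) = 1/17.798 = 0.0561858, so t = ln(17.798)/0.17 = 2.8791/0.17 = 16.936.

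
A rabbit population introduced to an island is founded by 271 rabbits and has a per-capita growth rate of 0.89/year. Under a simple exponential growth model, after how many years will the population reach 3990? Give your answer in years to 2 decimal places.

3.02 years

Set N₀·e^(rt) = 3990: e^(0.89·t) = 3990/271 = 14.723.
0.89·t = ln(14.723) = 2.6894, so t = 2.6894/0.89 = 3.0218.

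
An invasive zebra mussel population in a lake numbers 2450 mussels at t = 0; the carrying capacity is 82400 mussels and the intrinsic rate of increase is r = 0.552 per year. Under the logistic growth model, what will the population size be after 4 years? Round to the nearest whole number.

17964 mussels

A = (K − N₀)/N₀ = (82400 − 2450)/2450 = 32.633.
N(t) = K/(1 + A·e^(−rt)) = 82400/(1 + 32.633×e^(−0.552×4)).
e^(−2.208) = 0.10992; denominator = 1 + 32.633×0.10992 = 4.587.
N = 82400/4.587 = 17963.8.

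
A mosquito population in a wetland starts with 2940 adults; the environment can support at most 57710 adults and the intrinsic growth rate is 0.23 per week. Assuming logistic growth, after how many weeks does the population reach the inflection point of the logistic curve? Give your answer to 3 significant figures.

Logistic growth is fastest at N = K/2 = 28855.
A = (K − N₀)/N₀ = 18.629. Set K/(1 + A·e^(−rt)) = K/2 → A·e^(−rt) = 1.
e^(−0.23t) = 1/18.629 = 0.053679, so t = ln(18.629)/0.23 = 2.9247/0.23 = 12.716.

12.7 weeks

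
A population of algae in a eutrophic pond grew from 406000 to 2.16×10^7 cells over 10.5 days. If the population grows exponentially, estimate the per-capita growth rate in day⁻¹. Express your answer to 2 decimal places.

From N(t) = N₀·e^(rt): e^(r·10.5) = 2.16×10^7/406000 = 53.202.
r·10.5 = ln(53.202) = 3.9741, so r = 3.9741/10.5 = 0.37849.

0.38 per day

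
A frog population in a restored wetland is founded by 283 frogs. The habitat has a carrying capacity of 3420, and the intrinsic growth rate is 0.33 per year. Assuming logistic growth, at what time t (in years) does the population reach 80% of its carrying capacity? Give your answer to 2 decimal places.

11.49 years

A = (K − N₀)/N₀ = (3420 − 283)/283 = 11.085.
Solve 3420/(1 + 11.085·e^(−0.33t)) = 2736: 1 + 11.085·e^(−0.33t) = 1.25, so e^(−0.33t) = 0.0225534.
−0.33·t = ln(0.0225534) = -3.7919, so t = 3.7919/0.33 = 11.491.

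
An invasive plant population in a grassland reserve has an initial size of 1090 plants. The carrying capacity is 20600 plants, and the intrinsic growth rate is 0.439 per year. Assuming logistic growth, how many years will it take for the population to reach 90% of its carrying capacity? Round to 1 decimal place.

11.6 years

A = (K − N₀)/N₀ = (20600 − 1090)/1090 = 17.899.
Solve 20600/(1 + 17.899·e^(−0.439t)) = 18540: 1 + 17.899·e^(−0.439t) = 1.1111, so e^(−0.439t) = 0.00620764.
−0.439·t = ln(0.00620764) = -5.082, so t = 5.082/0.439 = 11.576.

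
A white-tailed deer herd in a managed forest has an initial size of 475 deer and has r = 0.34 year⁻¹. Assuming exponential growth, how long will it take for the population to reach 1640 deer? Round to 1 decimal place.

3.6 years

Set N₀·e^(rt) = 1640: e^(0.34·t) = 1640/475 = 3.4526.
0.34·t = ln(3.4526) = 1.2391, so t = 1.2391/0.34 = 3.6445.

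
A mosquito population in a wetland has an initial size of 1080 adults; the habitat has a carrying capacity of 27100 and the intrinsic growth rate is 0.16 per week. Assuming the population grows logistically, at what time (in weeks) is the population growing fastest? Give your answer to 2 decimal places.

Logistic growth is fastest at N = K/2 = 13550.
A = (K − N₀)/N₀ = 24.093. Set K/(1 + A·e^(−rt)) = K/2 → A·e^(−rt) = 1.
e^(−0.16t) = 1/24.093 = 0.0415065, so t = ln(24.093)/0.16 = 3.1819/0.16 = 19.887.

19.89 weeks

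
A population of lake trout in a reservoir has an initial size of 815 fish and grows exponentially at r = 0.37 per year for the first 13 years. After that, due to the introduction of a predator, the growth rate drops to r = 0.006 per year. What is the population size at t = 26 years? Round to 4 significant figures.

108100 fish

Phase 1: N(13) = 815·e^(0.37×13) = 815·e^4.81 = 100026.
Phase 2 runs for 26 − 13 = 13 years at r = 0.006.
N(26) = 100026·e^(0.006×13) = 100026·e^0.078 = 108141.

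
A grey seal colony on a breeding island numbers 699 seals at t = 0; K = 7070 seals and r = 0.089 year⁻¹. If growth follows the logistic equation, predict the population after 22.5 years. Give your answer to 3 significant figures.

A = (K − N₀)/N₀ = (7070 − 699)/699 = 9.1144.
N(t) = K/(1 + A·e^(−rt)) = 7070/(1 + 9.1144×e^(−0.089×22.5)).
e^(−2.002) = 0.135; denominator = 1 + 9.1144×0.135 = 2.2304.
N = 7070/2.2304 = 3169.8.

3170 seals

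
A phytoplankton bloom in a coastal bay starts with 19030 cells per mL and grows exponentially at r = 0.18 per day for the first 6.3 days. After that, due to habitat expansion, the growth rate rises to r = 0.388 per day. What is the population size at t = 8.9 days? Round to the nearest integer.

162198 cells per mL

Phase 1: N(6.3) = 19030·e^(0.18×6.3) = 19030·e^1.134 = 59146.5.
Phase 2 runs for 8.9 − 6.3 = 2.6 days at r = 0.388.
N(8.9) = 59146.5·e^(0.388×2.6) = 59146.5·e^1.009 = 162198.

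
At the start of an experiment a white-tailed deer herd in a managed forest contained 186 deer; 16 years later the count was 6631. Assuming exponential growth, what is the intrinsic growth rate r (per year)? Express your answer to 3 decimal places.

0.223 per year

From N(t) = N₀·e^(rt): e^(r·16) = 6631/186 = 35.651.
r·16 = ln(35.651) = 3.5738, so r = 3.5738/16 = 0.22336.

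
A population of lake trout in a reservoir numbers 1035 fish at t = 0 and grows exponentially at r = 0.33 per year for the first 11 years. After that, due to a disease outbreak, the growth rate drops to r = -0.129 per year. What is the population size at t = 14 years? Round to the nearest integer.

26507 fish

Phase 1: N(11) = 1035·e^(0.33×11) = 1035·e^3.63 = 39032.8.
Phase 2 runs for 14 − 11 = 3 years at r = -0.129.
N(14) = 39032.8·e^(-0.129×3) = 39032.8·e^-0.387 = 26506.8.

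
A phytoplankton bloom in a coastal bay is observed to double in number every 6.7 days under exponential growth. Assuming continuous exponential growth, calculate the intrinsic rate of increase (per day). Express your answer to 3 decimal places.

0.103 per day

r = ln(2)/t_d = 0.6931/6.7 = 0.10345.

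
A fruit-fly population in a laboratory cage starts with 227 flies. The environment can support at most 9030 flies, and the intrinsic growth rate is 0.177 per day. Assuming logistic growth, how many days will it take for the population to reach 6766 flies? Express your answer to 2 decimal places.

26.85 days

A = (K − N₀)/N₀ = (9030 − 227)/227 = 38.78.
Solve 9030/(1 + 38.78·e^(−0.177t)) = 6766: 1 + 38.78·e^(−0.177t) = 1.3346, so e^(−0.177t) = 0.00862859.
−0.177·t = ln(0.00862859) = -4.7527, so t = 4.7527/0.177 = 26.851.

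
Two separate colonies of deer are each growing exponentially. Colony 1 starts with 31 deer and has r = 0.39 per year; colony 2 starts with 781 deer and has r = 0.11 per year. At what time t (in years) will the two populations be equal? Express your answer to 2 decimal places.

Set 31·e^(0.39t) = 781·e^(0.11t).
e^((0.39 − 0.11)t) = 781/31 → e^(0.28·t) = 25.194.
0.28·t = ln(25.194) = 3.2266, so t = 3.2266/0.28 = 11.524.

11.52 years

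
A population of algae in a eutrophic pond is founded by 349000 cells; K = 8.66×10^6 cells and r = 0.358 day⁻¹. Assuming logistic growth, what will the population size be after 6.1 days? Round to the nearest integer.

2352153 cells

A = (K − N₀)/N₀ = (8.66×10^6 − 349000)/349000 = 23.814.
N(t) = K/(1 + A·e^(−rt)) = 8.66×10^6/(1 + 23.814×e^(−0.358×6.1)).
e^(−2.184) = 0.11261; denominator = 1 + 23.814×0.11261 = 3.6817.
N = 8.66×10^6/3.6817 = 2.352153×10^6.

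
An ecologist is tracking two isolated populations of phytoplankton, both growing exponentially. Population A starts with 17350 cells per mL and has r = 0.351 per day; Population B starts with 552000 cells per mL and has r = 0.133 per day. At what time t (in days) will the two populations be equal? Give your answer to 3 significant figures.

Set 17350·e^(0.351t) = 552000·e^(0.133t).
e^((0.351 − 0.133)t) = 552000/17350 → e^(0.218·t) = 31.816.
0.218·t = ln(31.816) = 3.46, so t = 3.46/0.218 = 15.871.

15.9 days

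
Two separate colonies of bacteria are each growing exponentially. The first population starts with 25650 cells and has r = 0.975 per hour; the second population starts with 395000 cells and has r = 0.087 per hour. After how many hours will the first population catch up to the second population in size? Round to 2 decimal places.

3.08 hours

Set 25650·e^(0.975t) = 395000·e^(0.087t).
e^((0.975 − 0.087)t) = 395000/25650 → e^(0.888·t) = 15.4.
0.888·t = ln(15.4) = 2.7343, so t = 2.7343/0.888 = 3.0792.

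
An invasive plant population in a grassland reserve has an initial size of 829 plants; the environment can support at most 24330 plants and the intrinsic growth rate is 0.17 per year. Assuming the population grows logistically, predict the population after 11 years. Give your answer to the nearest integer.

A = (K − N₀)/N₀ = (24330 − 829)/829 = 28.349.
N(t) = K/(1 + A·e^(−rt)) = 24330/(1 + 28.349×e^(−0.17×11)).
e^(−1.87) = 0.15412; denominator = 1 + 28.349×0.15412 = 5.3692.
N = 24330/5.3692 = 4531.41.

4531 plants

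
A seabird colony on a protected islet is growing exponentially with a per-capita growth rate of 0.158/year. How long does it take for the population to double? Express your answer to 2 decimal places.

4.39 years

Doubling time t_d = ln(2)/r = 0.6931/0.158 = 4.387.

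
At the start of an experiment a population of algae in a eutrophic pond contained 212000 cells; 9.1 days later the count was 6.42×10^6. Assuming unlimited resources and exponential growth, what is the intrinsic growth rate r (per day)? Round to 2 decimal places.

From N(t) = N₀·e^(rt): e^(r·9.1) = 6.42×10^6/212000 = 30.283.
r·9.1 = ln(30.283) = 3.4106, so r = 3.4106/9.1 = 0.37479.

0.37 per day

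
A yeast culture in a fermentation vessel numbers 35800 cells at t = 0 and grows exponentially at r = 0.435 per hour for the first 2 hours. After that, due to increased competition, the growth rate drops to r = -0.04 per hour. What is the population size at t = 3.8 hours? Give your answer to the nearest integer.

Phase 1: N(2) = 35800·e^(0.435×2) = 35800·e^0.87 = 85451.4.
Phase 2 runs for 3.8 − 2 = 1.8 hours at r = -0.04.
N(3.8) = 85451.4·e^(-0.04×1.8) = 85451.4·e^-0.072 = 79515.2.

79515 cells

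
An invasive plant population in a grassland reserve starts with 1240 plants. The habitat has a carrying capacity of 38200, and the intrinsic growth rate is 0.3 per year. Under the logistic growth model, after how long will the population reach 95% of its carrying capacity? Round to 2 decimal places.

21.13 years

A = (K − N₀)/N₀ = (38200 − 1240)/1240 = 29.806.
Solve 38200/(1 + 29.806·e^(−0.3t)) = 36290: 1 + 29.806·e^(−0.3t) = 1.0526, so e^(−0.3t) = 0.00176578.
−0.3·t = ln(0.00176578) = -6.3392, so t = 6.3392/0.3 = 21.131.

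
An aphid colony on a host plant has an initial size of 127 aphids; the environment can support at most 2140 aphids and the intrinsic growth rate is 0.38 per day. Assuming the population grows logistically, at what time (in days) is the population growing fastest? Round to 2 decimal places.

7.27 days

Logistic growth is fastest at N = K/2 = 1070.
A = (K − N₀)/N₀ = 15.85. Set K/(1 + A·e^(−rt)) = K/2 → A·e^(−rt) = 1.
e^(−0.38t) = 1/15.85 = 0.0630899, so t = ln(15.85)/0.38 = 2.7632/0.38 = 7.2716.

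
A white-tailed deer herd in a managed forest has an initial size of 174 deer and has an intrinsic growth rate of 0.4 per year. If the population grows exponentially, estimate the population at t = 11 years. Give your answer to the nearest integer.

N(t) = N₀·e^(rt) = 174 × e^(0.4×11) = 174 × e^4.4.
e^4.4 ≈ 81.451, so N ≈ 174 × 81.451 = 14172.5.

14172 deer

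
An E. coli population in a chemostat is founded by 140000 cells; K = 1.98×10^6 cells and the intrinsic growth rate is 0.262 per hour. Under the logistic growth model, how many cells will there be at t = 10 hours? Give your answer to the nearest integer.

A = (K − N₀)/N₀ = (1.98×10^6 − 140000)/140000 = 13.143.
N(t) = K/(1 + A·e^(−rt)) = 1.98×10^6/(1 + 13.143×e^(−0.262×10)).
e^(−2.62) = 0.072803; denominator = 1 + 13.143×0.072803 = 1.9568.
N = 1.98×10^6/1.9568 = 1.011837×10^6.

1011837 cells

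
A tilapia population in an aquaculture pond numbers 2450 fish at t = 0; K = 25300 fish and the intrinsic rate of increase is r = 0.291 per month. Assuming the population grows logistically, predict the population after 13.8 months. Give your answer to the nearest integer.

A = (K − N₀)/N₀ = (25300 − 2450)/2450 = 9.3265.
N(t) = K/(1 + A·e^(−rt)) = 25300/(1 + 9.3265×e^(−0.291×13.8)).
e^(−4.016) = 0.018029; denominator = 1 + 9.3265×0.018029 = 1.1681.
N = 25300/1.1681 = 21658.3.

21658 fish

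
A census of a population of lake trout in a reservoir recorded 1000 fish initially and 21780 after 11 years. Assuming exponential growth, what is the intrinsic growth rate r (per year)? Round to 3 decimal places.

From N(t) = N₀·e^(rt): e^(r·11) = 21780/1000 = 21.78.
r·11 = ln(21.78) = 3.081, so r = 3.081/11 = 0.28009.

0.280 per year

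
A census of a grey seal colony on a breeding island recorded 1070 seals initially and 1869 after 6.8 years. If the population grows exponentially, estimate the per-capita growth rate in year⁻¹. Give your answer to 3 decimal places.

From N(t) = N₀·e^(rt): e^(r·6.8) = 1869/1070 = 1.7467.
r·6.8 = ln(1.7467) = 0.55774, so r = 0.55774/6.8 = 0.082021.

0.082 per year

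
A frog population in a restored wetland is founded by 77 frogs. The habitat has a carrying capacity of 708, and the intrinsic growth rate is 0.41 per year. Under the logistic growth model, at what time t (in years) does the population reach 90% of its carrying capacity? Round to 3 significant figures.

A = (K − N₀)/N₀ = (708 − 77)/77 = 8.1948.
Solve 708/(1 + 8.1948·e^(−0.41t)) = 637.2: 1 + 8.1948·e^(−0.41t) = 1.1111, so e^(−0.41t) = 0.0135587.
−0.41·t = ln(0.0135587) = -4.3007, so t = 4.3007/0.41 = 10.49.

10.5 years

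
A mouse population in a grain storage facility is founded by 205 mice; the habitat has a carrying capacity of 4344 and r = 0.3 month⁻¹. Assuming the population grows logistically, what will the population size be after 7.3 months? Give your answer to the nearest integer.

A = (K − N₀)/N₀ = (4344 − 205)/205 = 20.19.
N(t) = K/(1 + A·e^(−rt)) = 4344/(1 + 20.19×e^(−0.3×7.3)).
e^(−2.19) = 0.11192; denominator = 1 + 20.19×0.11192 = 3.2596.
N = 4344/3.2596 = 1332.67.

1333 mice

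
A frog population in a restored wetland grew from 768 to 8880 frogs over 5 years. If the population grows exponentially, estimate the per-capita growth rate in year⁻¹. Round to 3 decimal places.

0.490 per year

From N(t) = N₀·e^(rt): e^(r·5) = 8880/768 = 11.562.
r·5 = ln(11.562) = 2.4478, so r = 2.4478/5 = 0.48955.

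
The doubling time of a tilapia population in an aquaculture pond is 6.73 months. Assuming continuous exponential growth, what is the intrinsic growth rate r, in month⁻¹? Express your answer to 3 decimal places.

0.103 per month

r = ln(2)/t_d = 0.6931/6.73 = 0.10299.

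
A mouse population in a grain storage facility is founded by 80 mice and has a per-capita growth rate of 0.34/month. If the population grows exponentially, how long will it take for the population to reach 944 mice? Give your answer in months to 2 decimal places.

7.26 months

Set N₀·e^(rt) = 944: e^(0.34·t) = 944/80 = 11.8.
0.34·t = ln(11.8) = 2.4681, so t = 2.4681/0.34 = 7.2591.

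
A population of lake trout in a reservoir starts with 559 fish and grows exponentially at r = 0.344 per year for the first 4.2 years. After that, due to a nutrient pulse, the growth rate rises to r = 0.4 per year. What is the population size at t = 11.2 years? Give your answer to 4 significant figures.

Phase 1: N(4.2) = 559·e^(0.344×4.2) = 559·e^1.445 = 2370.72.
Phase 2 runs for 11.2 − 4.2 = 7 years at r = 0.4.
N(11.2) = 2370.72·e^(0.4×7) = 2370.72·e^2.8 = 38985.7.

38990 fish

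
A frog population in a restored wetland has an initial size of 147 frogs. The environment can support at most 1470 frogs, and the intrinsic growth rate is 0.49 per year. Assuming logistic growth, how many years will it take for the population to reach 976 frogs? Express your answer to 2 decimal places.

5.87 years

A = (K − N₀)/N₀ = (1470 − 147)/147 = 9.
Solve 1470/(1 + 9·e^(−0.49t)) = 976: 1 + 9·e^(−0.49t) = 1.5061, so e^(−0.49t) = 0.0562386.
−0.49·t = ln(0.0562386) = -2.8782, so t = 2.8782/0.49 = 5.8738.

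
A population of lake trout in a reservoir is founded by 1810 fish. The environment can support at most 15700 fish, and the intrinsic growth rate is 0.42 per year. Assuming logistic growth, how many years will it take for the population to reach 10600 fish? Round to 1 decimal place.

6.6 years

A = (K − N₀)/N₀ = (15700 − 1810)/1810 = 7.674.
Solve 15700/(1 + 7.674·e^(−0.42t)) = 10600: 1 + 7.674·e^(−0.42t) = 1.4811, so e^(−0.42t) = 0.0626961.
−0.42·t = ln(0.0626961) = -2.7695, so t = 2.7695/0.42 = 6.5939.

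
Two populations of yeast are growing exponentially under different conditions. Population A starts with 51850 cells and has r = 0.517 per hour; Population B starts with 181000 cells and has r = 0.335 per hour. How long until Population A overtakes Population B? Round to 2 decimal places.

6.87 hours

Set 51850·e^(0.517t) = 181000·e^(0.335t).
e^((0.517 − 0.335)t) = 181000/51850 → e^(0.182·t) = 3.4908.
0.182·t = ln(3.4908) = 1.2501, so t = 1.2501/0.182 = 6.8689.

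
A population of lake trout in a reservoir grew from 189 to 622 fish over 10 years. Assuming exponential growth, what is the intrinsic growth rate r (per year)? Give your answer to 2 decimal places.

0.12 per year

From N(t) = N₀·e^(rt): e^(r·10) = 622/189 = 3.291.
r·10 = ln(3.291) = 1.1912, so r = 1.1912/10 = 0.11912.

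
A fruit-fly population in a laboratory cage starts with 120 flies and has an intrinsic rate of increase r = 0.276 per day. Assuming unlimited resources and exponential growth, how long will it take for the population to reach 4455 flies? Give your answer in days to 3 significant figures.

13.1 days

Set N₀·e^(rt) = 4455: e^(0.276·t) = 4455/120 = 37.125.
0.276·t = ln(37.125) = 3.6143, so t = 3.6143/0.276 = 13.095.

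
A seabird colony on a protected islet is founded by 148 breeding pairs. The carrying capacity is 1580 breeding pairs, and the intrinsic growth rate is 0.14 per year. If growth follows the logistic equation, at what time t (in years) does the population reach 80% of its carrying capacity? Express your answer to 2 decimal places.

A = (K − N₀)/N₀ = (1580 − 148)/148 = 9.6757.
Solve 1580/(1 + 9.6757·e^(−0.14t)) = 1264: 1 + 9.6757·e^(−0.14t) = 1.25, so e^(−0.14t) = 0.025838.
−0.14·t = ln(0.025838) = -3.6559, so t = 3.6559/0.14 = 26.114.

26.11 years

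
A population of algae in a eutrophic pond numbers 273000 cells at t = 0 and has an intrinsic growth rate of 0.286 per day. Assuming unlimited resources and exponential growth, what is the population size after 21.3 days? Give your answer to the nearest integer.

120725155 cells

N(t) = N₀·e^(rt) = 273000 × e^(0.286×21.3) = 273000 × e^6.092.
e^6.092 ≈ 442.22, so N ≈ 273000 × 442.22 = 1.207252×10^8.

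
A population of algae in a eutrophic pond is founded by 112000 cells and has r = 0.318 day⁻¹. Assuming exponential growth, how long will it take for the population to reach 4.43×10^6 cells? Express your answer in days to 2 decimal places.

11.56 days

Set N₀·e^(rt) = 4.43×10^6: e^(0.318·t) = 4.43×10^6/112000 = 39.554.
0.318·t = ln(39.554) = 3.6777, so t = 3.6777/0.318 = 11.565.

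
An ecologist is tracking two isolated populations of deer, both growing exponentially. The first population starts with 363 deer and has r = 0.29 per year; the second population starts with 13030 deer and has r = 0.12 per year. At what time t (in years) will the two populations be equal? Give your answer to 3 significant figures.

21.1 years

Set 363·e^(0.29t) = 13030·e^(0.12t).
e^((0.29 − 0.12)t) = 13030/363 → e^(0.17·t) = 35.895.
0.17·t = ln(35.895) = 3.5806, so t = 3.5806/0.17 = 21.062.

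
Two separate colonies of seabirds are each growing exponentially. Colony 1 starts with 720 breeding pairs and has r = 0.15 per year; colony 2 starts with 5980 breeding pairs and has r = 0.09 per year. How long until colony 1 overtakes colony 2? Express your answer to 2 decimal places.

35.28 years

Set 720·e^(0.15t) = 5980·e^(0.09t).
e^((0.15 − 0.09)t) = 5980/720 → e^(0.06·t) = 8.3056.
0.06·t = ln(8.3056) = 2.1169, so t = 2.1169/0.06 = 35.282.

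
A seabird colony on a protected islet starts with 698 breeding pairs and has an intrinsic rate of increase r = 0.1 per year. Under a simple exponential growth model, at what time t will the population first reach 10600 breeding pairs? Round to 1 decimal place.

Set N₀·e^(rt) = 10600: e^(0.1·t) = 10600/698 = 15.186.
0.1·t = ln(15.186) = 2.7204, so t = 2.7204/0.1 = 27.204.

27.2 years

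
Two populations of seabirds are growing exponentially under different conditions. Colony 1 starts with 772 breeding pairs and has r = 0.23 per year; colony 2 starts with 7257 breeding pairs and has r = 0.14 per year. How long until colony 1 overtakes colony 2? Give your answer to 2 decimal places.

24.90 years

Set 772·e^(0.23t) = 7257·e^(0.14t).
e^((0.23 − 0.14)t) = 7257/772 → e^(0.09·t) = 9.4003.
0.09·t = ln(9.4003) = 2.2407, so t = 2.2407/0.09 = 24.897.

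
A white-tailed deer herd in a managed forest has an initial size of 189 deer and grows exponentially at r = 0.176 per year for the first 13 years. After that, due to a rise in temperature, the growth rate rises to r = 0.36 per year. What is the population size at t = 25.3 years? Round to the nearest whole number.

Phase 1: N(13) = 189·e^(0.176×13) = 189·e^2.288 = 1862.63.
Phase 2 runs for 25.3 − 13 = 12.3 years at r = 0.36.
N(25.3) = 1862.63·e^(0.36×12.3) = 1862.63·e^4.428 = 156021.

156021 deer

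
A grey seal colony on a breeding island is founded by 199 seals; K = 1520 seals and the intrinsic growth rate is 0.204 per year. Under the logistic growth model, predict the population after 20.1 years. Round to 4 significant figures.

A = (K − N₀)/N₀ = (1520 − 199)/199 = 6.6382.
N(t) = K/(1 + A·e^(−rt)) = 1520/(1 + 6.6382×e^(−0.204×20.1)).
e^(−4.1) = 0.016566; denominator = 1 + 6.6382×0.016566 = 1.11.
N = 1520/1.11 = 1369.41.

1369 seals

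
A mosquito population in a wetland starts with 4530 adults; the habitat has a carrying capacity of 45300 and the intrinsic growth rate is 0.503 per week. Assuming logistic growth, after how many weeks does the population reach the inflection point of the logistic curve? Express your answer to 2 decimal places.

4.37 weeks

Logistic growth is fastest at N = K/2 = 22650.
A = (K − N₀)/N₀ = 9. Set K/(1 + A·e^(−rt)) = K/2 → A·e^(−rt) = 1.
e^(−0.503t) = 1/9 = 0.111111, so t = ln(9)/0.503 = 2.1972/0.503 = 4.3682.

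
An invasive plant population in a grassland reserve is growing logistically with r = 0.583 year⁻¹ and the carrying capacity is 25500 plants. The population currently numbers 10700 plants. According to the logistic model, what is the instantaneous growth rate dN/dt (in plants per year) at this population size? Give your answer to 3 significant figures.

3620 plants per year

dN/dt = rN(1 − N/K) = 0.583 × 10700 × (1 − 10700/25500).
1 − 10700/25500 = 0.58039; dN/dt = 0.583 × 10700 × 0.58039 = 3620.5.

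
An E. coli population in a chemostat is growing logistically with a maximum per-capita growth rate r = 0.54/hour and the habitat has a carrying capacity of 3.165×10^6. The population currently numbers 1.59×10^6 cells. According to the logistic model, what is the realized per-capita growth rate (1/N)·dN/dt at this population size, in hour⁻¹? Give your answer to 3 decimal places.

0.269 per hour

(1/N)·dN/dt = r(1 − N/K) = 0.54 × (1 − 1.59×10^6/3.165×10^6).
= 0.54 × 0.49763 = 0.26872.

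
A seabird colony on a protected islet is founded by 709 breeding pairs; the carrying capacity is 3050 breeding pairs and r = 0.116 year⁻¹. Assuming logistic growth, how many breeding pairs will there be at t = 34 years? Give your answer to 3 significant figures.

2870 breeding pairs

A = (K − N₀)/N₀ = (3050 − 709)/709 = 3.3018.
N(t) = K/(1 + A·e^(−rt)) = 3050/(1 + 3.3018×e^(−0.116×34)).
e^(−3.944) = 0.019371; denominator = 1 + 3.3018×0.019371 = 1.064.
N = 3050/1.064 = 2866.65.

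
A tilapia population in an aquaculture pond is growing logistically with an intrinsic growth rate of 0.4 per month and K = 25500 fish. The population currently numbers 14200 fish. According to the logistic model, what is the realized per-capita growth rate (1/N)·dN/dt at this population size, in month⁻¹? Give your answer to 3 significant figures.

(1/N)·dN/dt = r(1 − N/K) = 0.4 × (1 − 14200/25500).
= 0.4 × 0.44314 = 0.17725.

0.177 per month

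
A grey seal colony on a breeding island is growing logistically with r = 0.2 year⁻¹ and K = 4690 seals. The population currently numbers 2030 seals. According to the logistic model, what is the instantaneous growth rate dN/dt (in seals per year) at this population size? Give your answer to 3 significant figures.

dN/dt = rN(1 − N/K) = 0.2 × 2030 × (1 − 2030/4690).
1 − 2030/4690 = 0.56716; dN/dt = 0.2 × 2030 × 0.56716 = 230.27.

230 seals per year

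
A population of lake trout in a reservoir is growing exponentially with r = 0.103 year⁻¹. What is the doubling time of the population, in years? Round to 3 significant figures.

6.73 years

Doubling time t_d = ln(2)/r = 0.6931/0.103 = 6.7296.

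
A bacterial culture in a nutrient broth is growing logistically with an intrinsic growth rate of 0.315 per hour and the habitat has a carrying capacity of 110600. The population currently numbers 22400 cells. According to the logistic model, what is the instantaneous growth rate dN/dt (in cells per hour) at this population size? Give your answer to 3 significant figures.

dN/dt = rN(1 − N/K) = 0.315 × 22400 × (1 − 22400/110600).
1 − 22400/110600 = 0.79747; dN/dt = 0.315 × 22400 × 0.79747 = 5626.9.

5630 cells per hour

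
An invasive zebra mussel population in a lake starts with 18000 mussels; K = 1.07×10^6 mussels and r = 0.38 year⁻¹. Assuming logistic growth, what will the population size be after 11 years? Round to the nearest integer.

A = (K − N₀)/N₀ = (1.07×10^6 − 18000)/18000 = 58.444.
N(t) = K/(1 + A·e^(−rt)) = 1.07×10^6/(1 + 58.444×e^(−0.38×11)).
e^(−4.18) = 0.015299; denominator = 1 + 58.444×0.015299 = 1.8941.
N = 1.07×10^6/1.8941 = 564908.

564908 mussels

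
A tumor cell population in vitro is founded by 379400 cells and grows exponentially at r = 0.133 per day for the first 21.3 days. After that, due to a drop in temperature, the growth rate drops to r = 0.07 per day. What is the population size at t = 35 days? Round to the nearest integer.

16822811 cells

Phase 1: N(21.3) = 379400·e^(0.133×21.3) = 379400·e^2.833 = 6.447779×10^6.
Phase 2 runs for 35 − 21.3 = 13.7 days at r = 0.07.
N(35) = 6.447779×10^6·e^(0.07×13.7) = 6.447779×10^6·e^0.959 = 1.682281×10^7.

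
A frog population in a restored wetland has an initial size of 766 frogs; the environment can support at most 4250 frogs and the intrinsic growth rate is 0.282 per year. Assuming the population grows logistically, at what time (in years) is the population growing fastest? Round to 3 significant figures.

Logistic growth is fastest at N = K/2 = 2125.
A = (K − N₀)/N₀ = 4.5483. Set K/(1 + A·e^(−rt)) = K/2 → A·e^(−rt) = 1.
e^(−0.282t) = 1/4.5483 = 0.219862, so t = ln(4.5483)/0.282 = 1.5148/0.282 = 5.3715.

5.37 years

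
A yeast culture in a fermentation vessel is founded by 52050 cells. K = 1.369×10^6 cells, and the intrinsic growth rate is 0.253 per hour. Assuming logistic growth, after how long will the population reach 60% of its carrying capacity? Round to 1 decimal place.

A = (K − N₀)/N₀ = (1.369×10^6 − 52050)/52050 = 25.302.
Solve 1.369×10^6/(1 + 25.302·e^(−0.253t)) = 821400: 1 + 25.302·e^(−0.253t) = 1.6667, so e^(−0.253t) = 0.0263488.
−0.253·t = ln(0.0263488) = -3.6363, so t = 3.6363/0.253 = 14.373.

14.4 hours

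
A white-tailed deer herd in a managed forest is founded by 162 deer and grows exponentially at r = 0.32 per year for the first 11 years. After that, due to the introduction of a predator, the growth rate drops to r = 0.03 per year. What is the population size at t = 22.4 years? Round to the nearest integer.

7705 deer

Phase 1: N(11) = 162·e^(0.32×11) = 162·e^3.52 = 5473.08.
Phase 2 runs for 22.4 − 11 = 11.4 years at r = 0.03.
N(22.4) = 5473.08·e^(0.03×11.4) = 5473.08·e^0.342 = 7704.78.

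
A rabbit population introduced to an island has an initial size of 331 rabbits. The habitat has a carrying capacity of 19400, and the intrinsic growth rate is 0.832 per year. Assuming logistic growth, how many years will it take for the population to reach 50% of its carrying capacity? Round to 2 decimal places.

A = (K − N₀)/N₀ = (19400 − 331)/331 = 57.61.
Solve 19400/(1 + 57.61·e^(−0.832t)) = 9700: 1 + 57.61·e^(−0.832t) = 2, so e^(−0.832t) = 0.017358.
−0.832·t = ln(0.017358) = -4.0537, so t = 4.0537/0.832 = 4.8722.

4.87 years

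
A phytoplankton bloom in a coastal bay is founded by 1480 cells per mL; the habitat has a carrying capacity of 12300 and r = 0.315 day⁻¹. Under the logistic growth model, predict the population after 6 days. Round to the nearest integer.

5845 cells per mL

A = (K − N₀)/N₀ = (12300 − 1480)/1480 = 7.3108.
N(t) = K/(1 + A·e^(−rt)) = 12300/(1 + 7.3108×e^(−0.315×6)).
e^(−1.89) = 0.15107; denominator = 1 + 7.3108×0.15107 = 2.1045.
N = 12300/2.1045 = 5844.74.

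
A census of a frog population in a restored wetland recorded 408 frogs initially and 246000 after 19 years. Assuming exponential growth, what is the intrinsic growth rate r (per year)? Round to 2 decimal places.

From N(t) = N₀·e^(rt): e^(r·19) = 246000/408 = 602.94.
r·19 = ln(602.94) = 6.4018, so r = 6.4018/19 = 0.33694.

0.34 per year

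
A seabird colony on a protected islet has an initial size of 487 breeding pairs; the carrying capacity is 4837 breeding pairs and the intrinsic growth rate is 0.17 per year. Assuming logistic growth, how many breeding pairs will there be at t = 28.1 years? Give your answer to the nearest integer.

A = (K − N₀)/N₀ = (4837 − 487)/487 = 8.9322.
N(t) = K/(1 + A·e^(−rt)) = 4837/(1 + 8.9322×e^(−0.17×28.1)).
e^(−4.777) = 0.0084212; denominator = 1 + 8.9322×0.0084212 = 1.0752.
N = 4837/1.0752 = 4498.61.

4499 breeding pairs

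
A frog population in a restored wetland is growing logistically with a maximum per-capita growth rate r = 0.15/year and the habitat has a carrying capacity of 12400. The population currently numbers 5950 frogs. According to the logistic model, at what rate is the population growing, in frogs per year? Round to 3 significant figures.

464 frogs per year

dN/dt = rN(1 − N/K) = 0.15 × 5950 × (1 − 5950/12400).
1 − 5950/12400 = 0.52016; dN/dt = 0.15 × 5950 × 0.52016 = 464.24.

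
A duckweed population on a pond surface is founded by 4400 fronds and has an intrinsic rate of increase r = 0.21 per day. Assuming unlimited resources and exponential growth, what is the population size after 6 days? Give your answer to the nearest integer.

15512 fronds

N(t) = N₀·e^(rt) = 4400 × e^(0.21×6) = 4400 × e^1.26.
e^1.26 ≈ 3.5254, so N ≈ 4400 × 3.5254 = 15511.9.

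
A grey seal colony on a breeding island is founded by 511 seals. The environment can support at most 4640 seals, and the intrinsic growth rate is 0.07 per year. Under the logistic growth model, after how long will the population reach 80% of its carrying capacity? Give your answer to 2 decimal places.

A = (K − N₀)/N₀ = (4640 − 511)/511 = 8.0802.
Solve 4640/(1 + 8.0802·e^(−0.07t)) = 3712: 1 + 8.0802·e^(−0.07t) = 1.25, so e^(−0.07t) = 0.0309397.
−0.07·t = ln(0.0309397) = -3.4757, so t = 3.4757/0.07 = 49.653.

49.65 years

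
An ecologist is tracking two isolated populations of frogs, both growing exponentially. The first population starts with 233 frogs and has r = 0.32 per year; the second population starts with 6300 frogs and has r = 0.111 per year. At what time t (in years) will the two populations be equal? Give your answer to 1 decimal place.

Set 233·e^(0.32t) = 6300·e^(0.111t).
e^((0.32 − 0.111)t) = 6300/233 → e^(0.209·t) = 27.039.
0.209·t = ln(27.039) = 3.2973, so t = 3.2973/0.209 = 15.776.

15.8 years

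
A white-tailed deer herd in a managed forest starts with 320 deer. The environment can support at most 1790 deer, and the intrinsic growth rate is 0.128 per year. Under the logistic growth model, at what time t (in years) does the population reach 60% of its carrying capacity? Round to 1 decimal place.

15.1 years

A = (K − N₀)/N₀ = (1790 − 320)/320 = 4.5938.
Solve 1790/(1 + 4.5938·e^(−0.128t)) = 1074: 1 + 4.5938·e^(−0.128t) = 1.6667, so e^(−0.128t) = 0.145125.
−0.128·t = ln(0.145125) = -1.9302, so t = 1.9302/0.128 = 15.079.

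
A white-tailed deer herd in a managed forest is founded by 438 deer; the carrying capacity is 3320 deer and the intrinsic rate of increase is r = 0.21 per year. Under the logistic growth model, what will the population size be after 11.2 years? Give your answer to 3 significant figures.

2040 deer

A = (K − N₀)/N₀ = (3320 − 438)/438 = 6.5799.
N(t) = K/(1 + A·e^(−rt)) = 3320/(1 + 6.5799×e^(−0.21×11.2)).
e^(−2.352) = 0.095179; denominator = 1 + 6.5799×0.095179 = 1.6263.
N = 3320/1.6263 = 2041.49.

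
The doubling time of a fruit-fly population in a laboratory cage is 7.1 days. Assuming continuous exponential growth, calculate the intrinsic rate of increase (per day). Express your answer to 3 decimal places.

r = ln(2)/t_d = 0.6931/7.1 = 0.097626.

0.098 per day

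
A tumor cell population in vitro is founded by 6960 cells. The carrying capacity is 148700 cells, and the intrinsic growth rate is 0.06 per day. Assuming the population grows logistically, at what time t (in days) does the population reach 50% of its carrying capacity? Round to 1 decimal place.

A = (K − N₀)/N₀ = (148700 − 6960)/6960 = 20.365.
Solve 148700/(1 + 20.365·e^(−0.06t)) = 74350: 1 + 20.365·e^(−0.06t) = 2, so e^(−0.06t) = 0.049104.
−0.06·t = ln(0.049104) = -3.0138, so t = 3.0138/0.06 = 50.23.

50.2 days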